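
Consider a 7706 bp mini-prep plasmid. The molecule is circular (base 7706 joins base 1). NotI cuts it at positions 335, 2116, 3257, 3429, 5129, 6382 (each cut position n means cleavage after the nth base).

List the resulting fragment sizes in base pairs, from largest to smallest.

1781, 1700, 1659, 1253, 1141, 172 bp

Circular molecule, 6 cuts → 6 fragments:
  2116 − 335 = 1781 bp
  3257 − 2116 = 1141 bp
  3429 − 3257 = 172 bp
  5129 − 3429 = 1700 bp
  6382 − 5129 = 1253 bp
  wrap: 7706 − 6382 + 335 = 1659 bp
Sorted largest to smallest: 1781, 1700, 1659, 1253, 1141, 172 bp.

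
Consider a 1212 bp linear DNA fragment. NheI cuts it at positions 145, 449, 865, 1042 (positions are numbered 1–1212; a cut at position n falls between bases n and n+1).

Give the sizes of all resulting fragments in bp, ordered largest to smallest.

416, 304, 177, 170, 145 bp

Linear molecule, 4 cuts → 5 fragments:
  145 − 0 = 145 bp
  449 − 145 = 304 bp
  865 − 449 = 416 bp
  1042 − 865 = 177 bp
  1212 − 1042 = 170 bp
Sorted largest to smallest: 416, 304, 177, 170, 145 bp.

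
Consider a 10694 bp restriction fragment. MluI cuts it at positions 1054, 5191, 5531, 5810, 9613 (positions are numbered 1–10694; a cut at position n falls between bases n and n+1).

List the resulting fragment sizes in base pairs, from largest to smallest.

Linear molecule, 5 cuts → 6 fragments:
  1054 − 0 = 1054 bp
  5191 − 1054 = 4137 bp
  5531 − 5191 = 340 bp
  5810 − 5531 = 279 bp
  9613 − 5810 = 3803 bp
  10694 − 9613 = 1081 bp
Sorted largest to smallest: 4137, 3803, 1081, 1054, 340, 279 bp.

4137, 3803, 1081, 1054, 340, 279 bp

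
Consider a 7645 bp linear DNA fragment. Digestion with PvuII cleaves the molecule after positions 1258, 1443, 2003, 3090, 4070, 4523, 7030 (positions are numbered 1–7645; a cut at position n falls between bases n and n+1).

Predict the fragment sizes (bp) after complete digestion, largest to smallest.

2507, 1258, 1087, 980, 615, 560, 453, 185 bp

Linear molecule, 7 cuts → 8 fragments:
  1258 − 0 = 1258 bp
  1443 − 1258 = 185 bp
  2003 − 1443 = 560 bp
  3090 − 2003 = 1087 bp
  4070 − 3090 = 980 bp
  4523 − 4070 = 453 bp
  7030 − 4523 = 2507 bp
  7645 − 7030 = 615 bp
Sorted largest to smallest: 2507, 1258, 1087, 980, 615, 560, 453, 185 bp.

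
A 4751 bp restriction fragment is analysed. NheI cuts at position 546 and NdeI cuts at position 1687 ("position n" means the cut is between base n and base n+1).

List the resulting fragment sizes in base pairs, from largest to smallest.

3064, 1141, 546 bp

Combined cut positions (sorted): 546, 1687.
Linear molecule, 2 cuts → 3 fragments:
  546 − 0 = 546 bp
  1687 − 546 = 1141 bp
  4751 − 1687 = 3064 bp
Sorted largest to smallest: 3064, 1141, 546 bp.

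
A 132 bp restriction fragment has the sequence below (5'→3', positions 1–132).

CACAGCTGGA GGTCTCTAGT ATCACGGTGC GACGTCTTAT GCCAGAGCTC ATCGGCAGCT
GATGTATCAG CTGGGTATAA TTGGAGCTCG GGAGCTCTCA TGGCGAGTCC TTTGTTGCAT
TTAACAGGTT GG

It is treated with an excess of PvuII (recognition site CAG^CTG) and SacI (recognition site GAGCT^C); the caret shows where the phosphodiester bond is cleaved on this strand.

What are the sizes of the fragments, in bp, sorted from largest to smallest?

44, 36, 18, 12, 9, 8, 5 bp

PvuII sites (CAGCTG) start at positions 3, 56, 68.
PvuII cuts after base 3 of each site, so after positions 5, 58, 70.
SacI sites (GAGCTC) start at positions 45, 84, 92.
SacI cuts after base 5 of each site (before the last base), so after positions 49, 88, 96.
Combined cut positions: 5, 49, 58, 70, 88, 96.
Linear molecule, 6 cuts → 7 fragments:
  1–5 → 5 bp
  6–49 → 44 bp
  50–58 → 9 bp
  59–70 → 12 bp
  71–88 → 18 bp
  89–96 → 8 bp
  97–132 → 36 bp
Sorted largest to smallest: 44, 36, 18, 12, 9, 8, 5 bp.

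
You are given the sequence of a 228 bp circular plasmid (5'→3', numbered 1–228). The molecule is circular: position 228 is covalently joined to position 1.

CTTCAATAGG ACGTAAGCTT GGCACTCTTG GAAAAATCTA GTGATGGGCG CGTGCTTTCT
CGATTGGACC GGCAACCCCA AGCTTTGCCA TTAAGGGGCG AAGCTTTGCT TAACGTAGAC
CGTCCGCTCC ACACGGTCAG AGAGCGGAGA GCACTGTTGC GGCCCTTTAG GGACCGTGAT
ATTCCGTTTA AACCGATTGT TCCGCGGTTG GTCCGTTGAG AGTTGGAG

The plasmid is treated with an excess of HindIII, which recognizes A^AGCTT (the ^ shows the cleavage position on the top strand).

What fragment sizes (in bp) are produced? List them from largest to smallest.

142, 65, 21 bp

HindIII sites (AAGCTT) start at positions 15, 80, 101.
HindIII cuts after the first base of each site, so after positions 15, 80, 101.
Circular molecule, 3 cuts → 3 fragments:
  16–80 → 65 bp
  81–101 → 21 bp
  102–228 then 1–15 → 127 + 15 = 142 bp
Sorted largest to smallest: 142, 65, 21 bp.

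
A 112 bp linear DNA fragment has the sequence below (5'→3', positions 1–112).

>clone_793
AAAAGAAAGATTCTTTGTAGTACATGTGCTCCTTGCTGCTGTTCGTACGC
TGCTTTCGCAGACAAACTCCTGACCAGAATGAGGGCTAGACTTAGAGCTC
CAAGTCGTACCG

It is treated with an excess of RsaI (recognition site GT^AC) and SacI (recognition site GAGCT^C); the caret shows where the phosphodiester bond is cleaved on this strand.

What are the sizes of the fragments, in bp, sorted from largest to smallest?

RsaI sites (GTAC) start at positions 20, 45, 107.
RsaI cuts after base 2 of each site, so after positions 21, 46, 108.
The SacI site (GAGCTC) starts at position 95.
SacI cuts after base 5 of each site (before the last base), so after position 99.
Combined cut positions: 21, 46, 99, 108.
Linear molecule, 4 cuts → 5 fragments:
  1–21 → 21 bp
  22–46 → 25 bp
  47–99 → 53 bp
  100–108 → 9 bp
  109–112 → 4 bp
Sorted largest to smallest: 53, 25, 21, 9, 4 bp.

53, 25, 21, 9, 4 bp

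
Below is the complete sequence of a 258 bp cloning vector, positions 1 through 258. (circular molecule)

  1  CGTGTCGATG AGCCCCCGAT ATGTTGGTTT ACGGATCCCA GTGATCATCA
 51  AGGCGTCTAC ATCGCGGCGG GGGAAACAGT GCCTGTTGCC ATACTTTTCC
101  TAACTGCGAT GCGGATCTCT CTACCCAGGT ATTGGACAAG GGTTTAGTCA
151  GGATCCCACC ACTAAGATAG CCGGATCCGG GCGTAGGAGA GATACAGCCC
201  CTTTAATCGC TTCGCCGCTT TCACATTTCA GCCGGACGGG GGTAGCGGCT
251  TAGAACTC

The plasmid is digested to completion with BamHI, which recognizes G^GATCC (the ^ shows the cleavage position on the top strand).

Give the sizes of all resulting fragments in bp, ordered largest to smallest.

118, 118, 22 bp

BamHI sites (GGATCC) start at positions 33, 151, 173.
BamHI cuts after the first base of each site, so after positions 33, 151, 173.
Circular molecule, 3 cuts → 3 fragments:
  34–151 → 118 bp
  152–173 → 22 bp
  174–258 then 1–33 → 85 + 33 = 118 bp
Sorted largest to smallest: 118, 118, 22 bp.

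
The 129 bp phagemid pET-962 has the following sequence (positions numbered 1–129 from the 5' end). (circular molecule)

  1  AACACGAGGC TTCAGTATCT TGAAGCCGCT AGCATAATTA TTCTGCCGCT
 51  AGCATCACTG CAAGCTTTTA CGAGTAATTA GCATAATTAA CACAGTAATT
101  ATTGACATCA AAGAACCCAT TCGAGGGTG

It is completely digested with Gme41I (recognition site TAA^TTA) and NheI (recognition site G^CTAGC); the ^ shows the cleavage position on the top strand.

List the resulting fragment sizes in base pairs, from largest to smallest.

Gme41I sites (TAATTA) start at positions 35, 75, 84, 96.
Gme41I cuts after base 3 of each site, so after positions 37, 77, 86, 98.
NheI sites (GCTAGC) start at positions 28, 48.
NheI cuts after the first base of each site, so after positions 28, 48.
Combined cut positions: 28, 37, 48, 77, 86, 98.
Circular molecule, 6 cuts → 6 fragments:
  29–37 → 9 bp
  38–48 → 11 bp
  49–77 → 29 bp
  78–86 → 9 bp
  87–98 → 12 bp
  99–129 then 1–28 → 31 + 28 = 59 bp
Sorted largest to smallest: 59, 29, 12, 11, 9, 9 bp.

59, 29, 12, 11, 9, 9 bp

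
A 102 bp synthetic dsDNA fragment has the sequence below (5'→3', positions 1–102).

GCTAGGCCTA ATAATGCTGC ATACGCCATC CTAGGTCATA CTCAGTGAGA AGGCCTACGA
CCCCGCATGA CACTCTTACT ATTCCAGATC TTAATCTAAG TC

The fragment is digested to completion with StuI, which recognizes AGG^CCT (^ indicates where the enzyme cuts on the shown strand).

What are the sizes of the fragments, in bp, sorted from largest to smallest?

49, 47, 6 bp

StuI sites (AGGCCT) start at positions 4, 51.
StuI cuts after base 3 of each site, so after positions 6, 53.
Linear molecule, 2 cuts → 3 fragments:
  1–6 → 6 bp
  7–53 → 47 bp
  54–102 → 49 bp
Sorted largest to smallest: 49, 47, 6 bp.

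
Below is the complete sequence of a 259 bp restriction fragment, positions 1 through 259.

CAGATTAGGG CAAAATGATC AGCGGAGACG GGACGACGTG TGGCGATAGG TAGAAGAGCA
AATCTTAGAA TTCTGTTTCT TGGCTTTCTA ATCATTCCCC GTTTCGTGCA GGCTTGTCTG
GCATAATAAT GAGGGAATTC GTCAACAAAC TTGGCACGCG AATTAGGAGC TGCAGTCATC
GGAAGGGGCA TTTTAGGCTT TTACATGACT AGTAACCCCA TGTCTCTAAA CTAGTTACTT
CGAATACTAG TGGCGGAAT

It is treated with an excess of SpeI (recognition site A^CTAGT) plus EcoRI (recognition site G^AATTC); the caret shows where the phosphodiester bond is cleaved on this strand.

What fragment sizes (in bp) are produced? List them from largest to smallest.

SpeI sites (ACTAGT) start at positions 208, 230, 246.
SpeI cuts after the first base of each site, so after positions 208, 230, 246.
EcoRI sites (GAATTC) start at positions 68, 135.
EcoRI cuts after the first base of each site, so after positions 68, 135.
Combined cut positions: 68, 135, 208, 230, 246.
Linear molecule, 5 cuts → 6 fragments:
  1–68 → 68 bp
  69–135 → 67 bp
  136–208 → 73 bp
  209–230 → 22 bp
  231–246 → 16 bp
  247–259 → 13 bp
Sorted largest to smallest: 73, 68, 67, 22, 16, 13 bp.

73, 68, 67, 22, 16, 13 bp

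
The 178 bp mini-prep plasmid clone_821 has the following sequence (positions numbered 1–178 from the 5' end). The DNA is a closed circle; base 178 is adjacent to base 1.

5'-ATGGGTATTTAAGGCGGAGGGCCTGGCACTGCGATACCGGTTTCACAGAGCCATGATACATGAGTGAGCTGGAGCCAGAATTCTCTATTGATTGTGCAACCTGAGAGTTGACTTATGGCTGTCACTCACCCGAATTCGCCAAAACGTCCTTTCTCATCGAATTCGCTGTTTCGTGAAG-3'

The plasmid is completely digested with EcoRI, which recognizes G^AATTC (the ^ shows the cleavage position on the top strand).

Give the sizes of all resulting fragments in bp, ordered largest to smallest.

97, 54, 27 bp

EcoRI sites (GAATTC) start at positions 78, 132, 159.
EcoRI cuts after the first base of each site, so after positions 78, 132, 159.
Circular molecule, 3 cuts → 3 fragments:
  79–132 → 54 bp
  133–159 → 27 bp
  160–178 then 1–78 → 19 + 78 = 97 bp
Sorted largest to smallest: 97, 54, 27 bp.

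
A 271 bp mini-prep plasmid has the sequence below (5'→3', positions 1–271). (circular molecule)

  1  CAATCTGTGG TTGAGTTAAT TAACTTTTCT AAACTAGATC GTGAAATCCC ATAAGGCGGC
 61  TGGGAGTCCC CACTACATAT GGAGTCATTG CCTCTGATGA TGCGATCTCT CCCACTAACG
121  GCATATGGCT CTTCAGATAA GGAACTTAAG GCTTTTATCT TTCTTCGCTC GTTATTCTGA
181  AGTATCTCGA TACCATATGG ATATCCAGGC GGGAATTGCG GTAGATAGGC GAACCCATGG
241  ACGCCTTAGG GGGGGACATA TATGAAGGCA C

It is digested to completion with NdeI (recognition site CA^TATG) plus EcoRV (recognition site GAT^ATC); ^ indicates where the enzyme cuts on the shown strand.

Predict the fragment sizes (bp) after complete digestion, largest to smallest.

146, 72, 46, 7 bp

NdeI sites (CATATG) start at positions 76, 122, 194.
NdeI cuts after base 2 of each site, so after positions 77, 123, 195.
The EcoRV site (GATATC) starts at position 200.
EcoRV cuts after base 3 of each site, so after position 202.
Combined cut positions: 77, 123, 195, 202.
Circular molecule, 4 cuts → 4 fragments:
  78–123 → 46 bp
  124–195 → 72 bp
  196–202 → 7 bp
  203–271 then 1–77 → 69 + 77 = 146 bp
Sorted largest to smallest: 146, 72, 46, 7 bp.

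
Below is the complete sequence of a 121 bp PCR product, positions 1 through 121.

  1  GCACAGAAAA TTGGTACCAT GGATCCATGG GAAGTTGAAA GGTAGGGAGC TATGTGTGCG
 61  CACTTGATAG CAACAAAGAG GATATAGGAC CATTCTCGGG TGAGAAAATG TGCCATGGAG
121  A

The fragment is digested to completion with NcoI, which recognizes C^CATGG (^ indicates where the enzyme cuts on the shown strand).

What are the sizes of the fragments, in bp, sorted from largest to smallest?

88, 17, 8, 8 bp

NcoI sites (CCATGG) start at positions 17, 25, 113.
NcoI cuts after the first base of each site, so after positions 17, 25, 113.
Linear molecule, 3 cuts → 4 fragments:
  1–17 → 17 bp
  18–25 → 8 bp
  26–113 → 88 bp
  114–121 → 8 bp
Sorted largest to smallest: 88, 17, 8, 8 bp.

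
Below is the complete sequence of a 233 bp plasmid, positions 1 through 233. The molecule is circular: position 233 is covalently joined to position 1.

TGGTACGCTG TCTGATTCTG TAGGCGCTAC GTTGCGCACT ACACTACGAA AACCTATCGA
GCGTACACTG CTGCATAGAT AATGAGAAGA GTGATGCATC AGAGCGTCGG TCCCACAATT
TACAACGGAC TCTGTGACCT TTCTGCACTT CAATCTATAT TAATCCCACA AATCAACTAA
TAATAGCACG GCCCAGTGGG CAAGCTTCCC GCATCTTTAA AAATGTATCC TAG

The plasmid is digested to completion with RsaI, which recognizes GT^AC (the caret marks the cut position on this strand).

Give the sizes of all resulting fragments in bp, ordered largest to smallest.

RsaI sites (GTAC) start at positions 3, 63.
RsaI cuts after base 2 of each site, so after positions 4, 64.
Circular molecule, 2 cuts → 2 fragments:
  5–64 → 60 bp
  65–233 then 1–4 → 169 + 4 = 173 bp
Sorted largest to smallest: 173, 60 bp.

173, 60 bp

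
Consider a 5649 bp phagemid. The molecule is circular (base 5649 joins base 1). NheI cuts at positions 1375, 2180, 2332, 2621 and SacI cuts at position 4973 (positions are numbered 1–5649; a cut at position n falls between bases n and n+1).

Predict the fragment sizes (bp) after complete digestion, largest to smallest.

Combined cut positions (sorted): 1375, 2180, 2332, 2621, 4973.
Circular molecule, 5 cuts → 5 fragments:
  2180 − 1375 = 805 bp
  2332 − 2180 = 152 bp
  2621 − 2332 = 289 bp
  4973 − 2621 = 2352 bp
  wrap: 5649 − 4973 + 1375 = 2051 bp
Sorted largest to smallest: 2352, 2051, 805, 289, 152 bp.

2352, 2051, 805, 289, 152 bp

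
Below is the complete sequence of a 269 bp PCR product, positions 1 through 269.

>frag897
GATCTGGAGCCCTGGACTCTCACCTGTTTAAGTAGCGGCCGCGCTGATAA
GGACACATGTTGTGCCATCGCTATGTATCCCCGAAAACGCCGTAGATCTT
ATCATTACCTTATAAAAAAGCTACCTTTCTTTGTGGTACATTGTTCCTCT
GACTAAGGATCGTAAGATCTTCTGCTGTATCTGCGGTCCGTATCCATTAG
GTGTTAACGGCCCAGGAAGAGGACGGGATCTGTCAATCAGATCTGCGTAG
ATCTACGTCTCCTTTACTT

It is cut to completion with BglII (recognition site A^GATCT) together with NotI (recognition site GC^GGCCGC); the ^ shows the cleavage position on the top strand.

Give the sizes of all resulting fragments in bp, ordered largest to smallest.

74, 71, 58, 36, 20, 10 bp

BglII sites (AGATCT) start at positions 94, 165, 239, 249.
BglII cuts after the first base of each site, so after positions 94, 165, 239, 249.
The NotI site (GCGGCCGC) starts at position 35.
NotI cuts after base 2 of each site, so after position 36.
Combined cut positions: 36, 94, 165, 239, 249.
Linear molecule, 5 cuts → 6 fragments:
  1–36 → 36 bp
  37–94 → 58 bp
  95–165 → 71 bp
  166–239 → 74 bp
  240–249 → 10 bp
  250–269 → 20 bp
Sorted largest to smallest: 74, 71, 58, 36, 20, 10 bp.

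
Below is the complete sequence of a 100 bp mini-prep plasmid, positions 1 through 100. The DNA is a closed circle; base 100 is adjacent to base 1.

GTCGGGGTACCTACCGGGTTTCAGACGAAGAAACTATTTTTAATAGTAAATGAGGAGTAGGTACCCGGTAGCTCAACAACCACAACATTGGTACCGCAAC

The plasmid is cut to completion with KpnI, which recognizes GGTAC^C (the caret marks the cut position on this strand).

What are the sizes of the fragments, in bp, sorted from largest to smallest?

54, 30, 16 bp

KpnI sites (GGTACC) start at positions 6, 60, 90.
KpnI cuts after base 5 of each site (before the last base), so after positions 10, 64, 94.
Circular molecule, 3 cuts → 3 fragments:
  11–64 → 54 bp
  65–94 → 30 bp
  95–100 then 1–10 → 6 + 10 = 16 bp
Sorted largest to smallest: 54, 30, 16 bp.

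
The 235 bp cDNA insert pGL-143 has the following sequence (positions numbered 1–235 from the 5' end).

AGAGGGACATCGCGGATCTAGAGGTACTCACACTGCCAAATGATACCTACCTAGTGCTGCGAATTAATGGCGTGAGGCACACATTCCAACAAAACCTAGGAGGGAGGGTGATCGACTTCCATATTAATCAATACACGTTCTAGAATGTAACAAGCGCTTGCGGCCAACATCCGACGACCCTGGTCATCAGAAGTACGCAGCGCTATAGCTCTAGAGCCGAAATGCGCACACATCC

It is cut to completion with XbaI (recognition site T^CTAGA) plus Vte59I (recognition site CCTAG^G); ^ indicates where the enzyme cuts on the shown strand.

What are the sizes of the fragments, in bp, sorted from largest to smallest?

82, 71, 40, 25, 17 bp

XbaI sites (TCTAGA) start at positions 17, 139, 210.
XbaI cuts after the first base of each site, so after positions 17, 139, 210.
The Vte59I site (CCTAGG) starts at position 95.
Vte59I cuts after base 5 of each site (before the last base), so after position 99.
Combined cut positions: 17, 99, 139, 210.
Linear molecule, 4 cuts → 5 fragments:
  1–17 → 17 bp
  18–99 → 82 bp
  100–139 → 40 bp
  140–210 → 71 bp
  211–235 → 25 bp
Sorted largest to smallest: 82, 71, 40, 25, 17 bp.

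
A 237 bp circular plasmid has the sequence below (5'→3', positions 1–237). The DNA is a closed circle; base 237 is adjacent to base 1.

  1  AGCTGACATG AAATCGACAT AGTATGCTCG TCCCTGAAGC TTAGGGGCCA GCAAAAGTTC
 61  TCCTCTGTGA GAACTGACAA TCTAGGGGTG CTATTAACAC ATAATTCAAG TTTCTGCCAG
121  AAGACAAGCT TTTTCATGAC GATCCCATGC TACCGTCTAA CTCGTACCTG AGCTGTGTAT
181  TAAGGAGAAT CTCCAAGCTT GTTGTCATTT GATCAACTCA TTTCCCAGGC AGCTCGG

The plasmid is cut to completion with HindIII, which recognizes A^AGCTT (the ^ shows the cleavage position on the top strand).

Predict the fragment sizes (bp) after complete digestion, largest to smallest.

89, 79, 69 bp

HindIII sites (AAGCTT) start at positions 37, 126, 195.
HindIII cuts after the first base of each site, so after positions 37, 126, 195.
Circular molecule, 3 cuts → 3 fragments:
  38–126 → 89 bp
  127–195 → 69 bp
  196–237 then 1–37 → 42 + 37 = 79 bp
Sorted largest to smallest: 89, 79, 69 bp.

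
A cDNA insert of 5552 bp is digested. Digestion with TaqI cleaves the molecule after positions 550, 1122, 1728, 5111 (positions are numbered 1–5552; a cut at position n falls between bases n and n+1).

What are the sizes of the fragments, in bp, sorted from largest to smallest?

Linear molecule, 4 cuts → 5 fragments:
  550 − 0 = 550 bp
  1122 − 550 = 572 bp
  1728 − 1122 = 606 bp
  5111 − 1728 = 3383 bp
  5552 − 5111 = 441 bp
Sorted largest to smallest: 3383, 606, 572, 550, 441 bp.

3383, 606, 572, 550, 441 bp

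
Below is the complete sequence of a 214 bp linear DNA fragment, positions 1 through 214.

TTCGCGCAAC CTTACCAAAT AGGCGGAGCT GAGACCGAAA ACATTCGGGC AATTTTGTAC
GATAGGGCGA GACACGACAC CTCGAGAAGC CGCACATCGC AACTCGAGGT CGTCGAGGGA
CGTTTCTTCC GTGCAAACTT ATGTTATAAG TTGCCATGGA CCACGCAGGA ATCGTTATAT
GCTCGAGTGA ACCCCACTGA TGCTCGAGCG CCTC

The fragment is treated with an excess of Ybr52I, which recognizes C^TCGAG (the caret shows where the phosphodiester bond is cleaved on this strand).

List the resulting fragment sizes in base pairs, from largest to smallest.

81, 79, 22, 21, 11 bp

Ybr52I sites (CTCGAG) start at positions 81, 103, 182, 203.
Ybr52I cuts after the first base of each site, so after positions 81, 103, 182, 203.
Linear molecule, 4 cuts → 5 fragments:
  1–81 → 81 bp
  82–103 → 22 bp
  104–182 → 79 bp
  183–203 → 21 bp
  204–214 → 11 bp
Sorted largest to smallest: 81, 79, 22, 21, 11 bp.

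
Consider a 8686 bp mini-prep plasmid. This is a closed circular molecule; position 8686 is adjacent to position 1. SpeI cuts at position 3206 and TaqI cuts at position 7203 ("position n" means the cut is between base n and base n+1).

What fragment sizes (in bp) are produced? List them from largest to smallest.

4689, 3997 bp

Combined cut positions (sorted): 3206, 7203.
Circular molecule, 2 cuts → 2 fragments:
  7203 − 3206 = 3997 bp
  wrap: 8686 − 7203 + 3206 = 4689 bp
Sorted largest to smallest: 4689, 3997 bp.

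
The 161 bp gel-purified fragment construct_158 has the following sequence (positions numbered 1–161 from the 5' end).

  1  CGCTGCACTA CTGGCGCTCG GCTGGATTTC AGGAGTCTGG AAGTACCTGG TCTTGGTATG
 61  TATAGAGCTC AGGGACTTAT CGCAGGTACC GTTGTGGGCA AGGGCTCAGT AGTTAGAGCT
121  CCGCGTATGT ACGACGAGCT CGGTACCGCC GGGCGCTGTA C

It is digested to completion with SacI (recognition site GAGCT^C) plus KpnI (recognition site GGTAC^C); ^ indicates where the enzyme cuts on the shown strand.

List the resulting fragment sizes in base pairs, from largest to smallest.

SacI sites (GAGCTC) start at positions 65, 116, 136.
SacI cuts after base 5 of each site (before the last base), so after positions 69, 120, 140.
KpnI sites (GGTACC) start at positions 85, 142.
KpnI cuts after base 5 of each site (before the last base), so after positions 89, 146.
Combined cut positions: 69, 89, 120, 140, 146.
Linear molecule, 5 cuts → 6 fragments:
  1–69 → 69 bp
  70–89 → 20 bp
  90–120 → 31 bp
  121–140 → 20 bp
  141–146 → 6 bp
  147–161 → 15 bp
Sorted largest to smallest: 69, 31, 20, 20, 15, 6 bp.

69, 31, 20, 20, 15, 6 bp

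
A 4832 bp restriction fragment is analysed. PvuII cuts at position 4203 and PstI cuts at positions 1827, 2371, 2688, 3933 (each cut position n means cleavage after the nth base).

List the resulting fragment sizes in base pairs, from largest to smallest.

1827, 1245, 629, 544, 317, 270 bp

Combined cut positions (sorted): 1827, 2371, 2688, 3933, 4203.
Linear molecule, 5 cuts → 6 fragments:
  1827 − 0 = 1827 bp
  2371 − 1827 = 544 bp
  2688 − 2371 = 317 bp
  3933 − 2688 = 1245 bp
  4203 − 3933 = 270 bp
  4832 − 4203 = 629 bp
Sorted largest to smallest: 1827, 1245, 629, 544, 317, 270 bp.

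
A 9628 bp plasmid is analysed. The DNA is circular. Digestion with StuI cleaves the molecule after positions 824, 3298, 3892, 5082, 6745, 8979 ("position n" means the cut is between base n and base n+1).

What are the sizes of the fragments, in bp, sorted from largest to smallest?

2474, 2234, 1663, 1473, 1190, 594 bp

Circular molecule, 6 cuts → 6 fragments:
  3298 − 824 = 2474 bp
  3892 − 3298 = 594 bp
  5082 − 3892 = 1190 bp
  6745 − 5082 = 1663 bp
  8979 − 6745 = 2234 bp
  wrap: 9628 − 8979 + 824 = 1473 bp
Sorted largest to smallest: 2474, 2234, 1663, 1473, 1190, 594 bp.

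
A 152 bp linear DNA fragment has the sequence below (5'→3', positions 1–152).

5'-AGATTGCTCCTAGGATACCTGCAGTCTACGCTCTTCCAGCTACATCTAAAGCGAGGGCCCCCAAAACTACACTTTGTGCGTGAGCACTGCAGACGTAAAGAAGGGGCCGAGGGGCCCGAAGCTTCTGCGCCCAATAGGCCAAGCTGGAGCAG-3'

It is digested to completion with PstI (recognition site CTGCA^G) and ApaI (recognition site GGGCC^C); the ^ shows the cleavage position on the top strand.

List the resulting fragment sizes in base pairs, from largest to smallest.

PstI sites (CTGCAG) start at positions 19, 87.
PstI cuts after base 5 of each site (before the last base), so after positions 23, 91.
ApaI sites (GGGCCC) start at positions 55, 112.
ApaI cuts after base 5 of each site (before the last base), so after positions 59, 116.
Combined cut positions: 23, 59, 91, 116.
Linear molecule, 4 cuts → 5 fragments:
  1–23 → 23 bp
  24–59 → 36 bp
  60–91 → 32 bp
  92–116 → 25 bp
  117–152 → 36 bp
Sorted largest to smallest: 36, 36, 32, 25, 23 bp.

36, 36, 32, 25, 23 bp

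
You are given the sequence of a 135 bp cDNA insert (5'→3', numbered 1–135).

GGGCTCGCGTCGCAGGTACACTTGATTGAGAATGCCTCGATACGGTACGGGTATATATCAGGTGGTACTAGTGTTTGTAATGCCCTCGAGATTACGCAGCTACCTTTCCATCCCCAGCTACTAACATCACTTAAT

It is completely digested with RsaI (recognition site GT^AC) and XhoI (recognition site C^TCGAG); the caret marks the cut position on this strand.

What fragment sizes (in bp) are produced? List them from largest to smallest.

RsaI sites (GTAC) start at positions 16, 45, 65.
RsaI cuts after base 2 of each site, so after positions 17, 46, 66.
The XhoI site (CTCGAG) starts at position 85.
XhoI cuts after the first base of each site, so after position 85.
Combined cut positions: 17, 46, 66, 85.
Linear molecule, 4 cuts → 5 fragments:
  1–17 → 17 bp
  18–46 → 29 bp
  47–66 → 20 bp
  67–85 → 19 bp
  86–135 → 50 bp
Sorted largest to smallest: 50, 29, 20, 19, 17 bp.

50, 29, 20, 19, 17 bp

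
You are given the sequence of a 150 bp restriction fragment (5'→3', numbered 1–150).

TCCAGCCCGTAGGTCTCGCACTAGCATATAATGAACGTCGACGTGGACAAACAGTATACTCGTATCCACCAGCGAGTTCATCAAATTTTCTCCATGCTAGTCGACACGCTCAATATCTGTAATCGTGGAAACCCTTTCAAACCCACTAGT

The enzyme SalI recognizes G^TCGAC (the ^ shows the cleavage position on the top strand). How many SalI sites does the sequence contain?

GTCGAC occurs starting at positions 37, 100.
SalI cuts at 2 sites.

2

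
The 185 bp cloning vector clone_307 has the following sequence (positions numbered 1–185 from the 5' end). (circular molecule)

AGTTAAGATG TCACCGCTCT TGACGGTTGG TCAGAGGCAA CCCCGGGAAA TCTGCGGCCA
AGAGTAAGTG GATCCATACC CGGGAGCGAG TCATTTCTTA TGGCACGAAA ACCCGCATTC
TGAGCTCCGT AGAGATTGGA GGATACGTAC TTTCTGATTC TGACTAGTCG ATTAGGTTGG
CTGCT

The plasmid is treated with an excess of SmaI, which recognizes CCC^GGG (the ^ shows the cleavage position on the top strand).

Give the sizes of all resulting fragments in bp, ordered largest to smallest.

SmaI sites (CCCGGG) start at positions 42, 79.
SmaI cuts after base 3 of each site, so after positions 44, 81.
Circular molecule, 2 cuts → 2 fragments:
  45–81 → 37 bp
  82–185 then 1–44 → 104 + 44 = 148 bp
Sorted largest to smallest: 148, 37 bp.

148, 37 bp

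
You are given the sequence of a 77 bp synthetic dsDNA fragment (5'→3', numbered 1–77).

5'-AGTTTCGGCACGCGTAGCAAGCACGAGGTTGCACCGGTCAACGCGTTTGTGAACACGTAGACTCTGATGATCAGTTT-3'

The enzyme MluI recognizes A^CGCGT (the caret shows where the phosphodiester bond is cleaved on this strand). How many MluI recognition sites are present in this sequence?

2

ACGCGT occurs starting at positions 10, 41.
MluI cuts at 2 sites.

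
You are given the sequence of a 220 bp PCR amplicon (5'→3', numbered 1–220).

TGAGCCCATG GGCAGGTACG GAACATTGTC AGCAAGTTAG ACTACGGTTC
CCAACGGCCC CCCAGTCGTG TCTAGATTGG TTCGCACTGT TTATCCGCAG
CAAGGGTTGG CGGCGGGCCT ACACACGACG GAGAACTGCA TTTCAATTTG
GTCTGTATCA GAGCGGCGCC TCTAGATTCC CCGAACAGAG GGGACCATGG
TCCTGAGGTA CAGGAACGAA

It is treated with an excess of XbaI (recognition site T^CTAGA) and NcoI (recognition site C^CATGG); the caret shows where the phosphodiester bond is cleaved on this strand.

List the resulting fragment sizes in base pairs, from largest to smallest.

XbaI sites (TCTAGA) start at positions 71, 171.
XbaI cuts after the first base of each site, so after positions 71, 171.
NcoI sites (CCATGG) start at positions 6, 195.
NcoI cuts after the first base of each site, so after positions 6, 195.
Combined cut positions: 6, 71, 171, 195.
Linear molecule, 4 cuts → 5 fragments:
  1–6 → 6 bp
  7–71 → 65 bp
  72–171 → 100 bp
  172–195 → 24 bp
  196–220 → 25 bp
Sorted largest to smallest: 100, 65, 25, 24, 6 bp.

100, 65, 25, 24, 6 bp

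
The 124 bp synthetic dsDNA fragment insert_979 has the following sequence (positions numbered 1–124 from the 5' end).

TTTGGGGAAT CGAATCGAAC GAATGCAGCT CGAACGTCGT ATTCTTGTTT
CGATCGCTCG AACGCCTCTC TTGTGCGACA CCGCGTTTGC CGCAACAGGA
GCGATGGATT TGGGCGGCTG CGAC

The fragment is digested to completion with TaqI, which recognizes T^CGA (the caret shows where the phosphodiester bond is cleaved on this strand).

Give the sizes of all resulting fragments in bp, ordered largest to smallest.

66, 20, 15, 10, 8, 5 bp

TaqI sites (TCGA) start at positions 10, 15, 30, 50, 58.
TaqI cuts after the first base of each site, so after positions 10, 15, 30, 50, 58.
Linear molecule, 5 cuts → 6 fragments:
  1–10 → 10 bp
  11–15 → 5 bp
  16–30 → 15 bp
  31–50 → 20 bp
  51–58 → 8 bp
  59–124 → 66 bp
Sorted largest to smallest: 66, 20, 15, 10, 8, 5 bp.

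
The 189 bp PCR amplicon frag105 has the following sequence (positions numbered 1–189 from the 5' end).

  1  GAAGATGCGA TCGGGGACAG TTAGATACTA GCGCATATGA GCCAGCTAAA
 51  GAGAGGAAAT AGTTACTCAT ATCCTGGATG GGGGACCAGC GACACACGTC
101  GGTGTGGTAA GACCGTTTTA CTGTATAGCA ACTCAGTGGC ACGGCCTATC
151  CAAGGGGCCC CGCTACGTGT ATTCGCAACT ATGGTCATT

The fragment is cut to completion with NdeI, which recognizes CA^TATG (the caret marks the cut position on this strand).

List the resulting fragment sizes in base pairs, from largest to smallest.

The NdeI site (CATATG) starts at position 34.
NdeI cuts after base 2 of each site, so after position 35.
Linear molecule, 1 cut → 2 fragments:
  1–35 → 35 bp
  36–189 → 154 bp
Sorted largest to smallest: 154, 35 bp.

154, 35 bp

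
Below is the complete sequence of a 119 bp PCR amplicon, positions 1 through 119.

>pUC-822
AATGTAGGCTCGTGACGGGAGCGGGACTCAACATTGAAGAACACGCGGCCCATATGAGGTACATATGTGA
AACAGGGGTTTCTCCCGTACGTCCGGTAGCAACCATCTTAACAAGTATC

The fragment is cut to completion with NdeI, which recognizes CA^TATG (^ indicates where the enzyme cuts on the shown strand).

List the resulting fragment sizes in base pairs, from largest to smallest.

NdeI sites (CATATG) start at positions 51, 62.
NdeI cuts after base 2 of each site, so after positions 52, 63.
Linear molecule, 2 cuts → 3 fragments:
  1–52 → 52 bp
  53–63 → 11 bp
  64–119 → 56 bp
Sorted largest to smallest: 56, 52, 11 bp.

56, 52, 11 bp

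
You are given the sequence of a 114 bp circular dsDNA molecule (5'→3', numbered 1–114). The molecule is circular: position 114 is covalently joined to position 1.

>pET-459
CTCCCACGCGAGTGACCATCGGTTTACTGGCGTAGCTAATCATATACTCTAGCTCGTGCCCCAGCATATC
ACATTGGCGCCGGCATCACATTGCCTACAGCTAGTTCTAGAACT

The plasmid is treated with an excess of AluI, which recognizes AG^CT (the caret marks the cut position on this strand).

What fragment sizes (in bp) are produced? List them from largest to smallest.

AluI sites (AGCT) start at positions 34, 51, 99.
AluI cuts after base 2 of each site, so after positions 35, 52, 100.
Circular molecule, 3 cuts → 3 fragments:
  36–52 → 17 bp
  53–100 → 48 bp
  101–114 then 1–35 → 14 + 35 = 49 bp
Sorted largest to smallest: 49, 48, 17 bp.

49, 48, 17 bp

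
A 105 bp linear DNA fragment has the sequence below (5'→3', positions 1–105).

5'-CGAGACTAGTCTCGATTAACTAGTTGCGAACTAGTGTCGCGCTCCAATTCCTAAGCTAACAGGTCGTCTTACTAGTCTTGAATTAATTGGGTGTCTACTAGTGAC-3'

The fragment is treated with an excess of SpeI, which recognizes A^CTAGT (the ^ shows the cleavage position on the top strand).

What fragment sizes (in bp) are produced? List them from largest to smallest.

SpeI sites (ACTAGT) start at positions 5, 19, 30, 71, 97.
SpeI cuts after the first base of each site, so after positions 5, 19, 30, 71, 97.
Linear molecule, 5 cuts → 6 fragments:
  1–5 → 5 bp
  6–19 → 14 bp
  20–30 → 11 bp
  31–71 → 41 bp
  72–97 → 26 bp
  98–105 → 8 bp
Sorted largest to smallest: 41, 26, 14, 11, 8, 5 bp.

41, 26, 14, 11, 8, 5 bp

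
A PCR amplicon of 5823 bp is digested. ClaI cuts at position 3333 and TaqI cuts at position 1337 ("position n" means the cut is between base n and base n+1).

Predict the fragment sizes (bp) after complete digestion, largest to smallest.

Combined cut positions (sorted): 1337, 3333.
Linear molecule, 2 cuts → 3 fragments:
  1337 − 0 = 1337 bp
  3333 − 1337 = 1996 bp
  5823 − 3333 = 2490 bp
Sorted largest to smallest: 2490, 1996, 1337 bp.

2490, 1996, 1337 bp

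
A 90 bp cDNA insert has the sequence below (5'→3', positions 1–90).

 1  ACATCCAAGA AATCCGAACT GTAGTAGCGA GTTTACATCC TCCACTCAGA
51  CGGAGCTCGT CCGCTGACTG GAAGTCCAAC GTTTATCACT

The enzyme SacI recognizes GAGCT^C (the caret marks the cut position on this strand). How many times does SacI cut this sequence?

1

GAGCTC occurs starting at position 53.
SacI cuts at 1 site.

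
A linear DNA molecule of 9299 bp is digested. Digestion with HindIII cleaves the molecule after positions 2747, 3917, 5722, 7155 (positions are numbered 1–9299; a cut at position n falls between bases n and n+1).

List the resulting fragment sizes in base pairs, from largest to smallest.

Linear molecule, 4 cuts → 5 fragments:
  2747 − 0 = 2747 bp
  3917 − 2747 = 1170 bp
  5722 − 3917 = 1805 bp
  7155 − 5722 = 1433 bp
  9299 − 7155 = 2144 bp
Sorted largest to smallest: 2747, 2144, 1805, 1433, 1170 bp.

2747, 2144, 1805, 1433, 1170 bp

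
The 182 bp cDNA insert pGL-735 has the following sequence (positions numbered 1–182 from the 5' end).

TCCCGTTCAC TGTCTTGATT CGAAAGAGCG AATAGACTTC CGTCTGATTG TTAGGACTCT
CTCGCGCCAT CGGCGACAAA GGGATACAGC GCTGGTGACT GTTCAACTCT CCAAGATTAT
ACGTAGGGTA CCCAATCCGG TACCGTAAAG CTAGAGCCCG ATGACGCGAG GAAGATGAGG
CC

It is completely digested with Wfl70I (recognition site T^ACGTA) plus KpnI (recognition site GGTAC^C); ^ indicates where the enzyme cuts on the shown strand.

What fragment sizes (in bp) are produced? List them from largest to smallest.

The Wfl70I site (TACGTA) starts at position 120.
Wfl70I cuts after the first base of each site, so after position 120.
KpnI sites (GGTACC) start at positions 127, 139.
KpnI cuts after base 5 of each site (before the last base), so after positions 131, 143.
Combined cut positions: 120, 131, 143.
Linear molecule, 3 cuts → 4 fragments:
  1–120 → 120 bp
  121–131 → 11 bp
  132–143 → 12 bp
  144–182 → 39 bp
Sorted largest to smallest: 120, 39, 12, 11 bp.

120, 39, 12, 11 bp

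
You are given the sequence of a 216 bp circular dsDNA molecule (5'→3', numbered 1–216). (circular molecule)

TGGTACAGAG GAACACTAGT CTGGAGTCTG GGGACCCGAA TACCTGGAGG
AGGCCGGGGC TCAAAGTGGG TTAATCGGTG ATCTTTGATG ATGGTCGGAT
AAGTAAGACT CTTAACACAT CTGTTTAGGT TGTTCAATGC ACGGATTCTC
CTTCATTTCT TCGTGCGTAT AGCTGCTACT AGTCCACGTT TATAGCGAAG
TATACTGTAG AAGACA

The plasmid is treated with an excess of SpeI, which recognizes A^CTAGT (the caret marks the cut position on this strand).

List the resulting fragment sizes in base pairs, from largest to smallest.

SpeI sites (ACTAGT) start at positions 15, 178.
SpeI cuts after the first base of each site, so after positions 15, 178.
Circular molecule, 2 cuts → 2 fragments:
  16–178 → 163 bp
  179–216 then 1–15 → 38 + 15 = 53 bp
Sorted largest to smallest: 163, 53 bp.

163, 53 bp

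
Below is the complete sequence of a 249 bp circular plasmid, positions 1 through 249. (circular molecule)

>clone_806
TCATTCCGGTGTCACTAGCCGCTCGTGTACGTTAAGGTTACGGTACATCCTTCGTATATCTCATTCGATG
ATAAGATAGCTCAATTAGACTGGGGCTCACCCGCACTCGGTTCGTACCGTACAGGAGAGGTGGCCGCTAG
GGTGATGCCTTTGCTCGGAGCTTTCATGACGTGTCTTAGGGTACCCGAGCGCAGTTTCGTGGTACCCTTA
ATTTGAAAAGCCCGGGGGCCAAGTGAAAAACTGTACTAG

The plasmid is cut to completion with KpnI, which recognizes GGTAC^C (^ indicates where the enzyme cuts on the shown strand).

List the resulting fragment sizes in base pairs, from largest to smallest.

228, 21 bp

KpnI sites (GGTACC) start at positions 180, 201.
KpnI cuts after base 5 of each site (before the last base), so after positions 184, 205.
Circular molecule, 2 cuts → 2 fragments:
  185–205 → 21 bp
  206–249 then 1–184 → 44 + 184 = 228 bp
Sorted largest to smallest: 228, 21 bp.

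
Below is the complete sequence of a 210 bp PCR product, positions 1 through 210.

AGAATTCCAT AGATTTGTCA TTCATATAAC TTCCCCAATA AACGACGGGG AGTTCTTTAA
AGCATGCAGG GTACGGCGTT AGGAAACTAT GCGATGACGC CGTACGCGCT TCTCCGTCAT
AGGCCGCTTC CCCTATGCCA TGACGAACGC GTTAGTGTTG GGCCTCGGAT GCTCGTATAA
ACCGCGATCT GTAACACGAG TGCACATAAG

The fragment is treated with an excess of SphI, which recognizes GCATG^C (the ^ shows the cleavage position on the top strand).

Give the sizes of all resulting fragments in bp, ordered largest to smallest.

The SphI site (GCATGC) starts at position 62.
SphI cuts after base 5 of each site (before the last base), so after position 66.
Linear molecule, 1 cut → 2 fragments:
  1–66 → 66 bp
  67–210 → 144 bp
Sorted largest to smallest: 144, 66 bp.

144, 66 bp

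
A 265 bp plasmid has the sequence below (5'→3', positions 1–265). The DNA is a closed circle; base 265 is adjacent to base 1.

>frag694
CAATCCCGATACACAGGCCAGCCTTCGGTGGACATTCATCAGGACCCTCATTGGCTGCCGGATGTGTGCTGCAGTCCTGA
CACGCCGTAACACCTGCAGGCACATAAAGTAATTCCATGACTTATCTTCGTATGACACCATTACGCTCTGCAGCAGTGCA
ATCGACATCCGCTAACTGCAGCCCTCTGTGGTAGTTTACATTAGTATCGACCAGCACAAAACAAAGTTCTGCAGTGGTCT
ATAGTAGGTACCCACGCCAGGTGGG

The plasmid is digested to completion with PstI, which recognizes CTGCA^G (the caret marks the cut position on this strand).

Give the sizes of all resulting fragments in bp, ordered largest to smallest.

105, 54, 53, 28, 25 bp

PstI sites (CTGCAG) start at positions 69, 94, 148, 176, 229.
PstI cuts after base 5 of each site (before the last base), so after positions 73, 98, 152, 180, 233.
Circular molecule, 5 cuts → 5 fragments:
  74–98 → 25 bp
  99–152 → 54 bp
  153–180 → 28 bp
  181–233 → 53 bp
  234–265 then 1–73 → 32 + 73 = 105 bp
Sorted largest to smallest: 105, 54, 53, 28, 25 bp.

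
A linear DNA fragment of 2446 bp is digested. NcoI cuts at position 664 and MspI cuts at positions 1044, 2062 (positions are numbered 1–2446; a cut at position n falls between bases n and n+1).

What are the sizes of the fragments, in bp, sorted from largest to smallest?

Combined cut positions (sorted): 664, 1044, 2062.
Linear molecule, 3 cuts → 4 fragments:
  664 − 0 = 664 bp
  1044 − 664 = 380 bp
  2062 − 1044 = 1018 bp
  2446 − 2062 = 384 bp
Sorted largest to smallest: 1018, 664, 384, 380 bp.

1018, 664, 384, 380 bp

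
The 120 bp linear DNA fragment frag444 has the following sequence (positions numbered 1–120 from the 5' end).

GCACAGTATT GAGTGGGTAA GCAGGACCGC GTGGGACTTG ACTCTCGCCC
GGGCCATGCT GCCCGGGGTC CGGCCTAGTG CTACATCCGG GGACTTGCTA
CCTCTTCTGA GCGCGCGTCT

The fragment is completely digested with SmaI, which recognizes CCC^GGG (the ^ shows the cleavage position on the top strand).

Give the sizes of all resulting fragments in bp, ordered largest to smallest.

56, 50, 14 bp

SmaI sites (CCCGGG) start at positions 48, 62.
SmaI cuts after base 3 of each site, so after positions 50, 64.
Linear molecule, 2 cuts → 3 fragments:
  1–50 → 50 bp
  51–64 → 14 bp
  65–120 → 56 bp
Sorted largest to smallest: 56, 50, 14 bp.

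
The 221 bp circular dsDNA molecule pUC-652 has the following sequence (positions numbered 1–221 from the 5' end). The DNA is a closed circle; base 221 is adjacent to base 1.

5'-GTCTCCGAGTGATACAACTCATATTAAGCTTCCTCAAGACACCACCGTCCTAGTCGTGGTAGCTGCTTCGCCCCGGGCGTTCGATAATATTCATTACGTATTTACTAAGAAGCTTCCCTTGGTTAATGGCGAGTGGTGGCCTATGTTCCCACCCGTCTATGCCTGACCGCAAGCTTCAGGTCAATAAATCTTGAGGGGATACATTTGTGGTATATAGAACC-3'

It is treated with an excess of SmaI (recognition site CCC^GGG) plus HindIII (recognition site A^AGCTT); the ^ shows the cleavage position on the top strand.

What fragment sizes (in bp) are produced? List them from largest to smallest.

The SmaI site (CCCGGG) starts at position 72.
SmaI cuts after base 3 of each site, so after position 74.
HindIII sites (AAGCTT) start at positions 26, 110, 171.
HindIII cuts after the first base of each site, so after positions 26, 110, 171.
Combined cut positions: 26, 74, 110, 171.
Circular molecule, 4 cuts → 4 fragments:
  27–74 → 48 bp
  75–110 → 36 bp
  111–171 → 61 bp
  172–221 then 1–26 → 50 + 26 = 76 bp
Sorted largest to smallest: 76, 61, 48, 36 bp.

76, 61, 48, 36 bp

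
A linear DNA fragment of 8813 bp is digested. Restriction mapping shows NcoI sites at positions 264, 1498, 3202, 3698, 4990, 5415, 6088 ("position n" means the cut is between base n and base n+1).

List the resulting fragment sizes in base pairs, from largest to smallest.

2725, 1704, 1292, 1234, 673, 496, 425, 264 bp

Linear molecule, 7 cuts → 8 fragments:
  264 − 0 = 264 bp
  1498 − 264 = 1234 bp
  3202 − 1498 = 1704 bp
  3698 − 3202 = 496 bp
  4990 − 3698 = 1292 bp
  5415 − 4990 = 425 bp
  6088 − 5415 = 673 bp
  8813 − 6088 = 2725 bp
Sorted largest to smallest: 2725, 1704, 1292, 1234, 673, 496, 425, 264 bp.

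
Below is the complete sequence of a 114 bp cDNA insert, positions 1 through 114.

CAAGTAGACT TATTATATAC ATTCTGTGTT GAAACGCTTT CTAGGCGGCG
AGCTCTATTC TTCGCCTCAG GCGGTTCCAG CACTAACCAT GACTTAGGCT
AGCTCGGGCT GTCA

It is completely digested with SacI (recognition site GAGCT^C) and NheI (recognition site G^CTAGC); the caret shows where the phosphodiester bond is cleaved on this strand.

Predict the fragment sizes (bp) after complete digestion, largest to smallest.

54, 44, 16 bp

The SacI site (GAGCTC) starts at position 50.
SacI cuts after base 5 of each site (before the last base), so after position 54.
The NheI site (GCTAGC) starts at position 98.
NheI cuts after the first base of each site, so after position 98.
Combined cut positions: 54, 98.
Linear molecule, 2 cuts → 3 fragments:
  1–54 → 54 bp
  55–98 → 44 bp
  99–114 → 16 bp
Sorted largest to smallest: 54, 44, 16 bp.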